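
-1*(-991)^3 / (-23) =-973242271 / 23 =-42314881.35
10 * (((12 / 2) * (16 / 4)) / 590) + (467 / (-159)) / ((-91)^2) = 31572743 / 77684061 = 0.41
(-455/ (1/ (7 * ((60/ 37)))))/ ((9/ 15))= -318500/ 37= -8608.11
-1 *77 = -77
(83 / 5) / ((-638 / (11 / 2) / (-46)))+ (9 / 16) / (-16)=243047 / 37120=6.55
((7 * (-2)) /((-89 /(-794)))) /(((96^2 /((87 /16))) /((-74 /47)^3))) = 4082175923 /14193019392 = 0.29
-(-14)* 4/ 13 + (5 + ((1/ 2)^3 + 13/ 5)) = 12.03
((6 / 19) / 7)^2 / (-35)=-36 / 619115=-0.00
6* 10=60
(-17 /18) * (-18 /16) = 17 /16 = 1.06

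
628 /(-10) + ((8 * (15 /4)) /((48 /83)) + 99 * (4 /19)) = 7537 /760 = 9.92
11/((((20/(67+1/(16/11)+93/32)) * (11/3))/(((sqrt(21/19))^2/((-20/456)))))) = -266.84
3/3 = 1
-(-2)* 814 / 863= 1.89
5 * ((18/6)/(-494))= -15/494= -0.03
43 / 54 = 0.80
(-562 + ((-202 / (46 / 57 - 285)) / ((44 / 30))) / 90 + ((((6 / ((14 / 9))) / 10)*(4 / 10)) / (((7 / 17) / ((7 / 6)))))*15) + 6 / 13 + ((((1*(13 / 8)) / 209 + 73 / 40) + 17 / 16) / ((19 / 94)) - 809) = -28728872020871 / 21286133960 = -1349.65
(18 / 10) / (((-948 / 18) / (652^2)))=-14528.87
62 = 62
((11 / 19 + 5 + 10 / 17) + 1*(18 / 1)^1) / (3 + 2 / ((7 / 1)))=54642 / 7429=7.36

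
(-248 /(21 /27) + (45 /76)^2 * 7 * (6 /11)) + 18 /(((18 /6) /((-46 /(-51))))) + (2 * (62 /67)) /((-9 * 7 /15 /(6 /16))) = -11299173045 /36183752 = -312.27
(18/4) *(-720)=-3240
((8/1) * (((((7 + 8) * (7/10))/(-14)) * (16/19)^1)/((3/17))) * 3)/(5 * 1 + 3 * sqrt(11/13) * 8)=106080/114209 - 39168 * sqrt(143)/114209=-3.17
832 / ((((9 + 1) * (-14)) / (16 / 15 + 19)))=-8944 / 75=-119.25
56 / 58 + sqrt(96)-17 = -6.24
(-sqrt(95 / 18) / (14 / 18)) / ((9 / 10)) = -5 * sqrt(190) / 21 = -3.28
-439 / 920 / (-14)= 439 / 12880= 0.03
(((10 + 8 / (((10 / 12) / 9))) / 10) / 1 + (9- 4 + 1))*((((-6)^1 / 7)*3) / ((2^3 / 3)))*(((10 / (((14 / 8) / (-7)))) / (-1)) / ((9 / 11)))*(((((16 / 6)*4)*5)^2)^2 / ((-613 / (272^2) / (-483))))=-1918558334353408000 / 5517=-347753912335219.87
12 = 12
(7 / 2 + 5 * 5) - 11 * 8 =-59.50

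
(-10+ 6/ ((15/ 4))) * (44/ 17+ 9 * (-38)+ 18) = 2699.86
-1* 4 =-4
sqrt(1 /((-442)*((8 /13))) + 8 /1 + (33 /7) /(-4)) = sqrt(1544739) /476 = 2.61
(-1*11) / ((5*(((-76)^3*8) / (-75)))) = -165 / 3511808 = -0.00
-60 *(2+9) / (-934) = 330 / 467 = 0.71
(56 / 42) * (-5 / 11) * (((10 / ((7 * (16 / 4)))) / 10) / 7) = -5 / 1617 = -0.00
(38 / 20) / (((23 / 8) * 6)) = 38 / 345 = 0.11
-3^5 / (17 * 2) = -243 / 34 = -7.15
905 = 905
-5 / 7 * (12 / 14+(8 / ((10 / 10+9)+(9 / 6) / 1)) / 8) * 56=-37.76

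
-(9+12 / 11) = -111 / 11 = -10.09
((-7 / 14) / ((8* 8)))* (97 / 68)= -97 / 8704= -0.01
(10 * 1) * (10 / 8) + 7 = 39 / 2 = 19.50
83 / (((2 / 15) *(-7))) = -1245 / 14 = -88.93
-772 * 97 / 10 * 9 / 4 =-168489 / 10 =-16848.90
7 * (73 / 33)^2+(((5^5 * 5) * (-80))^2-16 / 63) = 3970312500086395 / 2541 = 1562500000034.00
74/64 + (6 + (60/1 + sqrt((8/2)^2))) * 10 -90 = 19557/32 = 611.16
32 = 32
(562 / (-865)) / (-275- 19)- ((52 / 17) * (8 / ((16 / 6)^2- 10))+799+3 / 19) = -32474278997 / 41071065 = -790.69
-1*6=-6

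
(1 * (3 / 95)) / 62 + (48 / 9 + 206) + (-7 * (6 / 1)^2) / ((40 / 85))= -2864008 / 8835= -324.17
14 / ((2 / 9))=63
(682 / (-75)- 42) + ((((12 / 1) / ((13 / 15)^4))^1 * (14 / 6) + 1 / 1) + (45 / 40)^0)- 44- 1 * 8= -110237002 / 2142075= -51.46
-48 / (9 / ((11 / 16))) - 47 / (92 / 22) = -2057 / 138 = -14.91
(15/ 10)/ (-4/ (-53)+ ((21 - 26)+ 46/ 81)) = -12879/ 37406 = -0.34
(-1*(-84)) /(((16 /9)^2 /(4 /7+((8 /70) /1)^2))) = 43497 /2800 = 15.53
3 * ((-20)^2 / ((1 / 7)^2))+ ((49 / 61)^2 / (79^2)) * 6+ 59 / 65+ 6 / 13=88759460304119 / 1509479465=58801.37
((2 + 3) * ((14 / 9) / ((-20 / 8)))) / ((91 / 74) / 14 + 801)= -0.00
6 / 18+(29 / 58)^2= 7 / 12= 0.58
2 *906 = 1812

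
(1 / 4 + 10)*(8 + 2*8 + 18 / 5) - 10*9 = 1929 / 10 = 192.90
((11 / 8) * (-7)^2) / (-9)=-539 / 72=-7.49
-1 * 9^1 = -9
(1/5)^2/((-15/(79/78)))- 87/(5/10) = -5089579/29250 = -174.00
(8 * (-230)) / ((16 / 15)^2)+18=-25587 / 16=-1599.19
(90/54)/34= 5/102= 0.05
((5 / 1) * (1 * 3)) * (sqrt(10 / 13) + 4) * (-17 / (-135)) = 17 * sqrt(130) / 117 + 68 / 9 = 9.21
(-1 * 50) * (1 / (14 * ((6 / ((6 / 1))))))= -25 / 7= -3.57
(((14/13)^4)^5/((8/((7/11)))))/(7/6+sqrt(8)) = -3074808386879216457351168/49964049764161621724607829+5271100091792942498316288 *sqrt(2)/49964049764161621724607829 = 0.09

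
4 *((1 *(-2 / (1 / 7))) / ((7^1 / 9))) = -72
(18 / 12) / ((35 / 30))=9 / 7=1.29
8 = 8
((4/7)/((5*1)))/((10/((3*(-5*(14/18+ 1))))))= -32/105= -0.30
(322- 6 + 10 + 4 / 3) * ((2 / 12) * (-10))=-4910 / 9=-545.56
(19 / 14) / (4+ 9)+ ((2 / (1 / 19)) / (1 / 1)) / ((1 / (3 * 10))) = 207499 / 182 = 1140.10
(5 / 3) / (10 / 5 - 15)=-5 / 39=-0.13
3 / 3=1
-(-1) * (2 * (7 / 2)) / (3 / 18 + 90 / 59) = 2478 / 599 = 4.14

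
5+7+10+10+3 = 35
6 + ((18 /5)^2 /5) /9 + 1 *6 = 12.29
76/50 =38/25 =1.52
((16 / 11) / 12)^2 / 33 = 16 / 35937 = 0.00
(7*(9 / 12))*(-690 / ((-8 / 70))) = 253575 / 8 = 31696.88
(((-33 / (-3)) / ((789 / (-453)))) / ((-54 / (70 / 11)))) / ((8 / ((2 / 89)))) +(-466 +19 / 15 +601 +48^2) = 30844460233 / 12639780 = 2440.27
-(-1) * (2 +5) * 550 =3850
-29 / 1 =-29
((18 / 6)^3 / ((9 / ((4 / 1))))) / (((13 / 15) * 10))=18 / 13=1.38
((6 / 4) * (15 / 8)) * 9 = 405 / 16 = 25.31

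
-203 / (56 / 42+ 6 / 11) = -6699 / 62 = -108.05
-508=-508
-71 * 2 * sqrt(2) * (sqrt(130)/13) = -284 * sqrt(65)/13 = -176.13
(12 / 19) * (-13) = -156 / 19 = -8.21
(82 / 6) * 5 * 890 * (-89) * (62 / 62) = -16238050 / 3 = -5412683.33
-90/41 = -2.20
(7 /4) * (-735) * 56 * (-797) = 57407910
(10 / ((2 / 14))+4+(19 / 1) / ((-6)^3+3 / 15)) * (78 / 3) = 159502 / 83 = 1921.71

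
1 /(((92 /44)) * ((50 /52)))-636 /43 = -353402 /24725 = -14.29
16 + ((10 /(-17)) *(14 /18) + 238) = 38792 /153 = 253.54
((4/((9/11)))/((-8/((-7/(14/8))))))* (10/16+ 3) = 319/36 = 8.86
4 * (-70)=-280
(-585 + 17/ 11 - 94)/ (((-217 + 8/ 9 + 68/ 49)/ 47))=154457604/ 1041623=148.29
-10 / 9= -1.11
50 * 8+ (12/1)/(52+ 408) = 46003/115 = 400.03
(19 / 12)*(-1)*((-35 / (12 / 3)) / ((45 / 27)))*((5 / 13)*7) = 22.38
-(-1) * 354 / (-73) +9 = 4.15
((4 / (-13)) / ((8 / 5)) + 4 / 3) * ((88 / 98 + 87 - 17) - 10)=69.49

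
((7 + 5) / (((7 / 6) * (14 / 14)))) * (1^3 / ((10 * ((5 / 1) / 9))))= 324 / 175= 1.85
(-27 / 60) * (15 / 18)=-3 / 8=-0.38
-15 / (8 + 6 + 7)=-5 / 7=-0.71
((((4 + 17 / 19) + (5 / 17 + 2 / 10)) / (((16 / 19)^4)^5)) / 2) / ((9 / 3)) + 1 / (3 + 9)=17269565610545330906071001717 / 616552168003460879100149760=28.01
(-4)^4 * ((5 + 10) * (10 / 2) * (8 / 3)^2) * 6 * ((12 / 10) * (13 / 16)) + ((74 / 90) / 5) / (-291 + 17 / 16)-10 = 833673529658 / 1043775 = 798710.00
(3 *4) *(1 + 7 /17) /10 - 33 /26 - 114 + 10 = -228901 /2210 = -103.58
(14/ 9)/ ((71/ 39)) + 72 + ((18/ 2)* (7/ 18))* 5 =38491/ 426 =90.35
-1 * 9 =-9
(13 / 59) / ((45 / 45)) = 13 / 59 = 0.22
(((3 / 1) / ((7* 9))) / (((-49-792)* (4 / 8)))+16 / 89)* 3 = 282398 / 523943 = 0.54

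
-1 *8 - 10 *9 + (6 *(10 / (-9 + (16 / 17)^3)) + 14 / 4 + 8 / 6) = -24196319 / 240726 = -100.51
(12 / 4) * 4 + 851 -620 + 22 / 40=4871 / 20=243.55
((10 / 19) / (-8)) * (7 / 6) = -0.08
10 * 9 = 90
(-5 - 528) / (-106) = 533 / 106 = 5.03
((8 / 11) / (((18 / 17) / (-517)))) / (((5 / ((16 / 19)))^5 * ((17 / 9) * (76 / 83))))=-4090494976 / 147018378125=-0.03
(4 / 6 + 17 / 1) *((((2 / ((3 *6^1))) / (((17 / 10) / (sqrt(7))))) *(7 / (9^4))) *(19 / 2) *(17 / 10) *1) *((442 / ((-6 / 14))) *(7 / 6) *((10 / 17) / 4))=-22451065 *sqrt(7) / 6377292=-9.31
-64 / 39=-1.64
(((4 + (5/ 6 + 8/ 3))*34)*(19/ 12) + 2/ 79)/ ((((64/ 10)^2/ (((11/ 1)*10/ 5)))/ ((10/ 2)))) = 175440375/ 161792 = 1084.36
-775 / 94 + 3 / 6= -364 / 47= -7.74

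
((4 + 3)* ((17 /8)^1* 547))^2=4237098649 /64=66204666.39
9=9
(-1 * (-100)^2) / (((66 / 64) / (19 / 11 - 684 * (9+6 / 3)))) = 26478400000 / 363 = 72943250.69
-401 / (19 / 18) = -7218 / 19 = -379.89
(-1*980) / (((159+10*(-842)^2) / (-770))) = 754600 / 7089799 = 0.11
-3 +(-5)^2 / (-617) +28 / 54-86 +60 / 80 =-87.77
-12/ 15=-4/ 5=-0.80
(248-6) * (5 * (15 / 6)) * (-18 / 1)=-54450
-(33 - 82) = 49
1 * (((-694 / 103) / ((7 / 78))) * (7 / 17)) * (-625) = 33832500 / 1751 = 19321.82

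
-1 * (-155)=155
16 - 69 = -53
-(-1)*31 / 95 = 31 / 95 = 0.33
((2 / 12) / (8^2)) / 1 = 1 / 384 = 0.00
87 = 87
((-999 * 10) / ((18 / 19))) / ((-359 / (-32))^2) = -10798080 / 128881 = -83.78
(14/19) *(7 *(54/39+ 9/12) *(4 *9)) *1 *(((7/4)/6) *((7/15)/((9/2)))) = 88837/7410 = 11.99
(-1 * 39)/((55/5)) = -39/11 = -3.55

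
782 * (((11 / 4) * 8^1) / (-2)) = -8602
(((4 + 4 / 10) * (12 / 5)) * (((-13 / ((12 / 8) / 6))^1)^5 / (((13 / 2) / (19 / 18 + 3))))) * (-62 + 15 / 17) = 195206576840704 / 1275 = 153103197522.12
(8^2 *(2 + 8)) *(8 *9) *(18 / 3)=276480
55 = 55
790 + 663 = 1453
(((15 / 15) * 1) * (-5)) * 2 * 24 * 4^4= -61440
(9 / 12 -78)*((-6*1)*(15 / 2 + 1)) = 15759 / 4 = 3939.75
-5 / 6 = -0.83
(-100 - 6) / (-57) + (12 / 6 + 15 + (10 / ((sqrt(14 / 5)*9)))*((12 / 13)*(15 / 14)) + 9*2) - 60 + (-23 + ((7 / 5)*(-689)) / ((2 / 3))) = -851033 / 570 + 50*sqrt(70) / 637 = -1492.38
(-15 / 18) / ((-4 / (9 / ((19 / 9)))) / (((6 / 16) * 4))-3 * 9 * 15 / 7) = 0.01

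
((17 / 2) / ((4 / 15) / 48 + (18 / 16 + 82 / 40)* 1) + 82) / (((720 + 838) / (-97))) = -940415 / 178391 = -5.27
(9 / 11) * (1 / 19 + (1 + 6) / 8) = 1269 / 1672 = 0.76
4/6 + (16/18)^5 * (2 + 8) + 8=839438/59049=14.22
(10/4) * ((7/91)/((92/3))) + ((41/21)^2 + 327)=348970711/1054872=330.82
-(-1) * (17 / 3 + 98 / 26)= 368 / 39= 9.44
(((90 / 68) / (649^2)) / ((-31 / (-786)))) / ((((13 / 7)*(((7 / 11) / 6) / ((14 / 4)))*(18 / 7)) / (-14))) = -2021985 / 262331641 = -0.01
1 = 1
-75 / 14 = -5.36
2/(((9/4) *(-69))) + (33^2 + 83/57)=12866140/11799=1090.44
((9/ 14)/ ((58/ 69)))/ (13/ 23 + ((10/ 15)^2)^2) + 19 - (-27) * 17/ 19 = 968140177/ 21923188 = 44.16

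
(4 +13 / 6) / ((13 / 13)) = 37 / 6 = 6.17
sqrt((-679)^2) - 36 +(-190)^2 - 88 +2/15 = 549827/15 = 36655.13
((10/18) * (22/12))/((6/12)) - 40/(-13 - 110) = 2615/1107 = 2.36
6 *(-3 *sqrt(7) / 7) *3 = -54 *sqrt(7) / 7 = -20.41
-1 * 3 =-3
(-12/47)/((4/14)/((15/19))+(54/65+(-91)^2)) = -16380/531344071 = -0.00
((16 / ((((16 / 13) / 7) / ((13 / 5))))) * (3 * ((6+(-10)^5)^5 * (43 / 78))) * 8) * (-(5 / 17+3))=515440634089728700516056484864 / 5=103088126817945740103211300000.00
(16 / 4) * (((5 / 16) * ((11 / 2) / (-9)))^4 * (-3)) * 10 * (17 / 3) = -777803125 / 859963392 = -0.90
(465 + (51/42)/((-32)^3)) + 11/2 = 215842799/458752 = 470.50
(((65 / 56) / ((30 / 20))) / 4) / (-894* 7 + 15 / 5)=-13 / 420336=-0.00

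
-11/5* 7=-15.40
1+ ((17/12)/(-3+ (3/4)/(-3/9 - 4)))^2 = 1.20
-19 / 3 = -6.33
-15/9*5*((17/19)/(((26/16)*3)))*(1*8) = -12.24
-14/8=-7/4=-1.75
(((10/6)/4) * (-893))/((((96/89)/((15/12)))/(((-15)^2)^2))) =-11176453125/512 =-21829010.01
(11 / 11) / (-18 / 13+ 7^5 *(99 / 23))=299 / 21630195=0.00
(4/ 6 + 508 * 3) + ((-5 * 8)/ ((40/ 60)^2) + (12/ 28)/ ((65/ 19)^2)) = 127294049/ 88725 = 1434.70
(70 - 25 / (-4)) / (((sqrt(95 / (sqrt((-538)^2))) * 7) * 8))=61 * sqrt(51110) / 4256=3.24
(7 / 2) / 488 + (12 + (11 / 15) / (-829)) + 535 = 6638774629 / 12136560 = 547.01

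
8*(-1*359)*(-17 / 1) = 48824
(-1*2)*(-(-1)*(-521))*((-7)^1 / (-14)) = 521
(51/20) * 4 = 51/5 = 10.20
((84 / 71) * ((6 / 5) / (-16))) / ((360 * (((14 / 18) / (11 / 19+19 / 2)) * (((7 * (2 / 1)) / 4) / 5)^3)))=-0.01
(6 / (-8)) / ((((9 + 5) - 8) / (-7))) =7 / 8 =0.88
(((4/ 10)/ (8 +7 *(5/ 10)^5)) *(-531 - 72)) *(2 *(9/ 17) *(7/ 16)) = -303912/ 22355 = -13.59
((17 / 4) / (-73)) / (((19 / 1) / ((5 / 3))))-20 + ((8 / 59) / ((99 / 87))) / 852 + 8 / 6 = -42960005417 / 2300816628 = -18.67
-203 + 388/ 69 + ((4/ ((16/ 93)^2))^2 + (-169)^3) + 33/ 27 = -4077197837825/ 847872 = -4808742.17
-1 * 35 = -35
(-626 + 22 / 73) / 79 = -45676 / 5767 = -7.92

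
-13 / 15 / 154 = -13 / 2310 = -0.01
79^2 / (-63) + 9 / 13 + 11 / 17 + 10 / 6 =-1337408 / 13923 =-96.06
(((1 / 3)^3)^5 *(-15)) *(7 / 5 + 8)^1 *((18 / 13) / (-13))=94 / 89813529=0.00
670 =670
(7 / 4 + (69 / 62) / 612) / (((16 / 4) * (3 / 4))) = 0.58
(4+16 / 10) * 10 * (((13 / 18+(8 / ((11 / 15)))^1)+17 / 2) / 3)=111608 / 297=375.78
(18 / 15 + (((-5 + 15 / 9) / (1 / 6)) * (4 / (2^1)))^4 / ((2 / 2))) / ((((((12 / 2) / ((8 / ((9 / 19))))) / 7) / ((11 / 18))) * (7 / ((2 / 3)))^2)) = 21401610032 / 76545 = 279595.14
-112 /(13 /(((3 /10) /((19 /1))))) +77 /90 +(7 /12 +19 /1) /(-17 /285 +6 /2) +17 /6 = 76102571 /7451496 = 10.21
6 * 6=36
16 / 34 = 0.47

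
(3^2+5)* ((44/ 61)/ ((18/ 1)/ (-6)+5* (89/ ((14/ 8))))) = 4312/ 107299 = 0.04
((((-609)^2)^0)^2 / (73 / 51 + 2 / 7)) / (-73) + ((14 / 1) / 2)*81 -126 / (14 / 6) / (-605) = 15352673676 / 27073145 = 567.08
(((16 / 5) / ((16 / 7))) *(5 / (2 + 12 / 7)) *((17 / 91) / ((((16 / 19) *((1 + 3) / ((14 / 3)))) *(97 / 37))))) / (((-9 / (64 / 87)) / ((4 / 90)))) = -0.00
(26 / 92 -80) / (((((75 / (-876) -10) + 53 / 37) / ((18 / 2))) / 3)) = 248.74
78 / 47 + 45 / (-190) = 2541 / 1786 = 1.42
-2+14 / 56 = -7 / 4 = -1.75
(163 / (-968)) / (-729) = 0.00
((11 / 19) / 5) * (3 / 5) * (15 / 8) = 99 / 760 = 0.13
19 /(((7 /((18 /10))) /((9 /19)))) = 81 /35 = 2.31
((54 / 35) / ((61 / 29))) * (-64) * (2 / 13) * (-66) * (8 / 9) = 11759616 / 27755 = 423.69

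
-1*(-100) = 100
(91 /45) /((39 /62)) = 434 /135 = 3.21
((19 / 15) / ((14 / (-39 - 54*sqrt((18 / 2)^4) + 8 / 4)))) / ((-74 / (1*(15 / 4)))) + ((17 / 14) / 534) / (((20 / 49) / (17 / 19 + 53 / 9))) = 3833617985 / 189202608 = 20.26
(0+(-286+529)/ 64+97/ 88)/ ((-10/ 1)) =-3449/ 7040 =-0.49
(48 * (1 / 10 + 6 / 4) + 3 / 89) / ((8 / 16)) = 68382 / 445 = 153.67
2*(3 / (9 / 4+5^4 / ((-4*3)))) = -36 / 299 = -0.12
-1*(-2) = 2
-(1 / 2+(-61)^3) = 453961 / 2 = 226980.50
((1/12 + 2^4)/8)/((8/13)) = 2509/768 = 3.27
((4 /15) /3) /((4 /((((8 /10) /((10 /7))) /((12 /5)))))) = 7 /1350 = 0.01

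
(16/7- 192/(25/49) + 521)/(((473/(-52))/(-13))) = 17386044/82775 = 210.04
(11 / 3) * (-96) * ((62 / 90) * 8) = -87296 / 45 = -1939.91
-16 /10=-8 /5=-1.60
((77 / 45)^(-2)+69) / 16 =205563 / 47432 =4.33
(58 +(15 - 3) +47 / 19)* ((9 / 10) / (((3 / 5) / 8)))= 869.68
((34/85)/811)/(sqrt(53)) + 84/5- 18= -6/5 + 2 *sqrt(53)/214915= -1.20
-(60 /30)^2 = -4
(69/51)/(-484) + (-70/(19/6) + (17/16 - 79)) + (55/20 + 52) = -28324581/625328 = -45.30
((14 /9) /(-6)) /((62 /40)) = -0.17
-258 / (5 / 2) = -516 / 5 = -103.20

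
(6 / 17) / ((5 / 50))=60 / 17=3.53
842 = 842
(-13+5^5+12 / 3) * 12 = 37392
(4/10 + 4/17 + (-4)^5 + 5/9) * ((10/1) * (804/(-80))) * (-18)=-157272249/85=-1850261.75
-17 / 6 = -2.83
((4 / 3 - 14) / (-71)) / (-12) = -19 / 1278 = -0.01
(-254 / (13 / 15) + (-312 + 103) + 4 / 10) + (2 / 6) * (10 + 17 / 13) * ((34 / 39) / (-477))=-606633557 / 1209195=-501.68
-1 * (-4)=4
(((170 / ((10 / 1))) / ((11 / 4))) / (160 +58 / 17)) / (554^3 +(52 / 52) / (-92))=53176 / 239007787922673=0.00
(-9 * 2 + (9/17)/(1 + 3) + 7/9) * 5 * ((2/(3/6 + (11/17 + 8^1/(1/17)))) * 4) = -209180/41967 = -4.98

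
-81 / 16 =-5.06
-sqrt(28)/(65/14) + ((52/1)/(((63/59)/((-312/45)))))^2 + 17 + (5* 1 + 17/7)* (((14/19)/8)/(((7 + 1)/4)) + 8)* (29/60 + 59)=15959566367723/135739800 -28* sqrt(7)/65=117573.56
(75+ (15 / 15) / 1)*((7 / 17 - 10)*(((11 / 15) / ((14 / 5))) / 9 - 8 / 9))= 2013050 / 3213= 626.53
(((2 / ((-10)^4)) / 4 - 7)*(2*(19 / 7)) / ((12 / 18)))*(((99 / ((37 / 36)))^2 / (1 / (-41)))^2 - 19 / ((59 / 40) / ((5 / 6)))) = -31923485617697764886215313 / 3870142465000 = -8248659036818.63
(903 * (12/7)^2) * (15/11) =3618.70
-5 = -5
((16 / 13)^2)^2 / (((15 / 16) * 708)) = 262144 / 75829455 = 0.00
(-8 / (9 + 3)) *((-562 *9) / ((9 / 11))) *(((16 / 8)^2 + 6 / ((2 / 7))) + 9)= 420376 / 3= 140125.33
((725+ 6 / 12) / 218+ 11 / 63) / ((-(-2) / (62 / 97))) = 2982479 / 2664396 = 1.12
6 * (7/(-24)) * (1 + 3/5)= -14/5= -2.80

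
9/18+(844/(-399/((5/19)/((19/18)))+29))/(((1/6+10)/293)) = -86149397/5751446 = -14.98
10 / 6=5 / 3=1.67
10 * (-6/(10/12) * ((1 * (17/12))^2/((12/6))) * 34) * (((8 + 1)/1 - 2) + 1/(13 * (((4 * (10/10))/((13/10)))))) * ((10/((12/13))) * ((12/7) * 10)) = -89735945/28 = -3204855.18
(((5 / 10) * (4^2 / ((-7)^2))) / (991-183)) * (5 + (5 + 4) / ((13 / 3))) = 92 / 64337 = 0.00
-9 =-9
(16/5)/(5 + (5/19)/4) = 1216/1925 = 0.63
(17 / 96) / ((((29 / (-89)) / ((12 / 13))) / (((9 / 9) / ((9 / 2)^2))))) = -1513 / 61074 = -0.02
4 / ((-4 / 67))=-67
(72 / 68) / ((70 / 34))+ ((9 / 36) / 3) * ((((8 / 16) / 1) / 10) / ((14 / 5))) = 1733 / 3360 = 0.52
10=10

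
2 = 2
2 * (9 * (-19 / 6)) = -57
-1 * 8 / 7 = -8 / 7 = -1.14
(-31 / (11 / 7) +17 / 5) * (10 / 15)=-1796 / 165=-10.88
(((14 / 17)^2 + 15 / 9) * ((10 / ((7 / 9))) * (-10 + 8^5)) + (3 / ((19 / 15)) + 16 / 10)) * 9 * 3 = 5124660819417 / 192185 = 26665248.69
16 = 16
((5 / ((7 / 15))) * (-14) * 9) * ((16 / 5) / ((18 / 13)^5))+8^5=69807151 / 2187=31919.14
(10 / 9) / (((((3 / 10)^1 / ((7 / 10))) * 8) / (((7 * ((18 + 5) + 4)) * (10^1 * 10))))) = 6125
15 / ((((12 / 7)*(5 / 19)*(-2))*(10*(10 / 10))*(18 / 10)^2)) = -665 / 1296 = -0.51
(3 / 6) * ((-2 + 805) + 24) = 827 / 2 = 413.50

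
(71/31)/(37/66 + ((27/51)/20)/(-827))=658804740/161247523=4.09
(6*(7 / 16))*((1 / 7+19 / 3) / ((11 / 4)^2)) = 272 / 121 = 2.25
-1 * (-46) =46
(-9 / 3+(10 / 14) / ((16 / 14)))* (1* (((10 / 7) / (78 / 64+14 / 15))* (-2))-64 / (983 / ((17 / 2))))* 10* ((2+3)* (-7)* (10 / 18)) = -7938713000 / 9138951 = -868.67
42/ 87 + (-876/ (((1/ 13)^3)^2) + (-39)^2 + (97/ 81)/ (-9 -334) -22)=-3406757359750646/ 805707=-4228283184.52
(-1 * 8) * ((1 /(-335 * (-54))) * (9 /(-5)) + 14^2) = -7879196 /5025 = -1568.00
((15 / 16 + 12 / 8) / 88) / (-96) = -13 / 45056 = -0.00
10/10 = 1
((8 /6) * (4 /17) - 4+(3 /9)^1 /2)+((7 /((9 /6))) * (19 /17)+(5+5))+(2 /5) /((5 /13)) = 32477 /2550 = 12.74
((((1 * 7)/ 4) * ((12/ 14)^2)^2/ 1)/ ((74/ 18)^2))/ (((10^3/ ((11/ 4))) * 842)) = 72171/ 395375414000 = 0.00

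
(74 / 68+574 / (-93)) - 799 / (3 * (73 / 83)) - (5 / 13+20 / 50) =-1543808557 / 5001230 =-308.69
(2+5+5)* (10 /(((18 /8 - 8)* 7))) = -480 /161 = -2.98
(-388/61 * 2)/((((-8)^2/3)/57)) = -33.99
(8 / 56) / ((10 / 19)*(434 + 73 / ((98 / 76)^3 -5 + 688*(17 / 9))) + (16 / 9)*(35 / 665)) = 109503699723 / 175185086295436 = 0.00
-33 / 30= -11 / 10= -1.10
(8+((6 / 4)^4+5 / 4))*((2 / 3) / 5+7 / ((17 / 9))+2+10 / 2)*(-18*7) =-19547.17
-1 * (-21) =21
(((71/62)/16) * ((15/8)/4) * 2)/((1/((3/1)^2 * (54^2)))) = 6987465/3968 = 1760.95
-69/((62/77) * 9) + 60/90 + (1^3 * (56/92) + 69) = 86635/1426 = 60.75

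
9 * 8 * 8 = 576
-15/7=-2.14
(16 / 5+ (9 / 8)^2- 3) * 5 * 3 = 1407 / 64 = 21.98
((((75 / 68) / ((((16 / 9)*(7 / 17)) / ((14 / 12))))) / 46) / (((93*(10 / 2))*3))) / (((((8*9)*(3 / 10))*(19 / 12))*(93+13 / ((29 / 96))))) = 145 / 24626495232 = 0.00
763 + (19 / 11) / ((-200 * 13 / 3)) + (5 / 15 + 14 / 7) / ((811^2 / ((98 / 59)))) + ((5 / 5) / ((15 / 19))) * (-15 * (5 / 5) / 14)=17751264222222317 / 23306606723400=761.64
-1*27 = -27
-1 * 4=-4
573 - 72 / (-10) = 580.20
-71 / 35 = -2.03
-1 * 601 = -601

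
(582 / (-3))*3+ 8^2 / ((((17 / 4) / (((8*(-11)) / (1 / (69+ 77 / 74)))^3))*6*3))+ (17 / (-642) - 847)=-324881814553922234141 / 1658480526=-195891244703.06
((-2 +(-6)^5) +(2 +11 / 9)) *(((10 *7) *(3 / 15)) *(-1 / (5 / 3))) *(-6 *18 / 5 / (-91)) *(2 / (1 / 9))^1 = 90685008 / 325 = 279030.79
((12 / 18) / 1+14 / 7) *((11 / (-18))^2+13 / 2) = 4454 / 243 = 18.33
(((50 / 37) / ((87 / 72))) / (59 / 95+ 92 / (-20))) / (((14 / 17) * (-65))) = 32300 / 6151509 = 0.01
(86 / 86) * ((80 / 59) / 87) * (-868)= -69440 / 5133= -13.53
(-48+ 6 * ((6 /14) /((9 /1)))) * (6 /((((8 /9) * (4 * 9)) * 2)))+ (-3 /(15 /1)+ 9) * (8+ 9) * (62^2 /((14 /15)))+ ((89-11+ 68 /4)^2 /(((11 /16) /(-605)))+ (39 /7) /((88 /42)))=-7325863.53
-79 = -79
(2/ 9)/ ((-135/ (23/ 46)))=-1/ 1215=-0.00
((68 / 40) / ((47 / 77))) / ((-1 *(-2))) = 1.39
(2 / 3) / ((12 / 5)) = 0.28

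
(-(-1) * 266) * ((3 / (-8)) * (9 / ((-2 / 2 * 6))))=1197 / 8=149.62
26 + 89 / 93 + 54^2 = 2942.96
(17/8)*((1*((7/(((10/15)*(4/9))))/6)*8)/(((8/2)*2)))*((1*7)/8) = 7497/1024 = 7.32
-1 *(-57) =57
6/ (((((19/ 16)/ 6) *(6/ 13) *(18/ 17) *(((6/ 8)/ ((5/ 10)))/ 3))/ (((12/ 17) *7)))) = 11648/ 19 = 613.05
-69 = -69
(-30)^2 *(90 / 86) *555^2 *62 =773450775000 / 43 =17987227325.58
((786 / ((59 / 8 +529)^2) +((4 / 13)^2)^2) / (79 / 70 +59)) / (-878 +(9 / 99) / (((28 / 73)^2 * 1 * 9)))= -227318003404800 / 1026038931780658489213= -0.00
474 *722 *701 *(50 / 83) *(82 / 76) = 12942072300 / 83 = 155928581.93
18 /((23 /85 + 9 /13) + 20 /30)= 29835 /2701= 11.05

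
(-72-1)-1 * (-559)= 486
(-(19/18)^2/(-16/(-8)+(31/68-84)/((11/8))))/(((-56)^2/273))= 877591/531643392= 0.00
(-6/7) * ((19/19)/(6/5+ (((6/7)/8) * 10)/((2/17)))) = -40/481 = -0.08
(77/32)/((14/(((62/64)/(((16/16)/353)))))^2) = 1317241739/917504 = 1435.68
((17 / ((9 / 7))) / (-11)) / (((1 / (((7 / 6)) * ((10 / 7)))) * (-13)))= 595 / 3861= 0.15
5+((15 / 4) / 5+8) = 55 / 4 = 13.75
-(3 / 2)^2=-9 / 4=-2.25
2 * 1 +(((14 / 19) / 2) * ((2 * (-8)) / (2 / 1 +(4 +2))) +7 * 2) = 290 / 19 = 15.26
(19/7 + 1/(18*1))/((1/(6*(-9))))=-1047/7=-149.57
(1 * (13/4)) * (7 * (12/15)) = 91/5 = 18.20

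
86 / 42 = 43 / 21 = 2.05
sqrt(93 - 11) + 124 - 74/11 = sqrt(82) + 1290/11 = 126.33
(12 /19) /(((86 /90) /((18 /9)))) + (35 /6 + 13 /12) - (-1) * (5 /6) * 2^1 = 97111 /9804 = 9.91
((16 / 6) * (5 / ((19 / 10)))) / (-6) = -200 / 171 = -1.17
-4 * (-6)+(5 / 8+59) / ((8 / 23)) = 12507 / 64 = 195.42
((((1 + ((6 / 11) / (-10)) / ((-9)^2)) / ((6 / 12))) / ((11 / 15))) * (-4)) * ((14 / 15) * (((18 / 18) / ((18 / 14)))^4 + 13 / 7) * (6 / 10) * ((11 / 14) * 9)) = -6926464 / 72171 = -95.97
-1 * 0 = 0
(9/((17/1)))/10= 9/170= 0.05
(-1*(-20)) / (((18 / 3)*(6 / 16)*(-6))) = -40 / 27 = -1.48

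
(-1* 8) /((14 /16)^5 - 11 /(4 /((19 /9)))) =2359296 /1560865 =1.51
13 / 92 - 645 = -59327 / 92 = -644.86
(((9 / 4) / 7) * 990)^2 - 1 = 19846829 / 196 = 101259.33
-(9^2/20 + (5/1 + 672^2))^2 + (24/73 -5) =-203936282812.97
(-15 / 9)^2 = 25 / 9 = 2.78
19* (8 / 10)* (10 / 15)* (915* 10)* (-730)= -67685600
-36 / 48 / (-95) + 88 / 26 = 3.39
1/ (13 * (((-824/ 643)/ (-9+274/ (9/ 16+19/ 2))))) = -1887205/ 1724632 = -1.09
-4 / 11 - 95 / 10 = -217 / 22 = -9.86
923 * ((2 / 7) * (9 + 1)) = 18460 / 7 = 2637.14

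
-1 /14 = -0.07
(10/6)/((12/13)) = 65/36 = 1.81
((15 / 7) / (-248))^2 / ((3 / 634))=23775 / 1506848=0.02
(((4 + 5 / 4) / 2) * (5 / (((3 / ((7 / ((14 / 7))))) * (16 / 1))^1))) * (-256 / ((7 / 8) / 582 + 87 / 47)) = -132.25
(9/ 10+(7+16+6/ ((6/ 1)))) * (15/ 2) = 747/ 4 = 186.75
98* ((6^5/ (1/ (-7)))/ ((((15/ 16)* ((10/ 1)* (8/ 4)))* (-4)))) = 1778112/ 25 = 71124.48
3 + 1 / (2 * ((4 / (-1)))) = 2.88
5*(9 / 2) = 45 / 2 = 22.50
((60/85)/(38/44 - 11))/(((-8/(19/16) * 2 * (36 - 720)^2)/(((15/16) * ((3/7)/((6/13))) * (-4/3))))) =-715/55760818176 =-0.00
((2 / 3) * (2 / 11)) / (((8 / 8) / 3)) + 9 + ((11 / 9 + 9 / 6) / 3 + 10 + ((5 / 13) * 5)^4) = 575934251 / 16965234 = 33.95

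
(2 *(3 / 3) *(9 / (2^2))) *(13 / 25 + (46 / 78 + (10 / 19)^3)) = 12594657 / 2229175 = 5.65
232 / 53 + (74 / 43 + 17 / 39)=580765 / 88881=6.53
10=10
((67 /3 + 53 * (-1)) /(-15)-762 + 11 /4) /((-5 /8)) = 272594 /225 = 1211.53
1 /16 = 0.06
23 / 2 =11.50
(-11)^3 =-1331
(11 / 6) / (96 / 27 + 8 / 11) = 363 / 848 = 0.43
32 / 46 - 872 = -20040 / 23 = -871.30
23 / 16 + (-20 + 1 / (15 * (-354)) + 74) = 2354977 / 42480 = 55.44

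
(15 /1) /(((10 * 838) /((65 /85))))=39 /28492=0.00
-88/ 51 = -1.73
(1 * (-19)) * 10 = -190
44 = 44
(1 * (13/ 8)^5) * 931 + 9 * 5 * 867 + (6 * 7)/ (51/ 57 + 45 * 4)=797445331325/ 16089088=49564.36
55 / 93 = 0.59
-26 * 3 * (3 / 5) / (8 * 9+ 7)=-234 / 395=-0.59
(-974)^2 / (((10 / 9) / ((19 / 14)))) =40555899 / 35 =1158739.97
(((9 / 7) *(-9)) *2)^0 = 1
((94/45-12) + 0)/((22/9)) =-223/55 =-4.05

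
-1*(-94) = 94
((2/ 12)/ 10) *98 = 49/ 30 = 1.63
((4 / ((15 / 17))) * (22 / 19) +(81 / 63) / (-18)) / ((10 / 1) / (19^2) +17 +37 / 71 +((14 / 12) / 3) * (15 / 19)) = 27868991 / 96109265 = 0.29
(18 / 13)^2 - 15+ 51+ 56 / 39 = 19952 / 507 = 39.35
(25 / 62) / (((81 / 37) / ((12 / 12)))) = 925 / 5022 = 0.18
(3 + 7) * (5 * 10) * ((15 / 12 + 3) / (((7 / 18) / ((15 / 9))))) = 63750 / 7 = 9107.14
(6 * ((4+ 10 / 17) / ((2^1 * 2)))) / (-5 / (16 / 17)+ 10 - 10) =-1872 / 1445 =-1.30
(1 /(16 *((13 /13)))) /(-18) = -1 /288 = -0.00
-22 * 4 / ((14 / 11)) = -484 / 7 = -69.14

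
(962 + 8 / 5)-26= 4688 / 5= 937.60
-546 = -546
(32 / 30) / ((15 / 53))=848 / 225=3.77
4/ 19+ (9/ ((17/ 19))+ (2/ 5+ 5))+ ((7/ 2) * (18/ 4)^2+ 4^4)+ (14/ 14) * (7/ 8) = 2218489/ 6460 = 343.42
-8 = -8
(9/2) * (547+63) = 2745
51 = 51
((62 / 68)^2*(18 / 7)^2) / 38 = 77841 / 538118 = 0.14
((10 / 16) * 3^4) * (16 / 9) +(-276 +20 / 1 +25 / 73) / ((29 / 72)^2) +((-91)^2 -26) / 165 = -2909019683 / 2025969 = -1435.87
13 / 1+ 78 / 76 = 533 / 38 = 14.03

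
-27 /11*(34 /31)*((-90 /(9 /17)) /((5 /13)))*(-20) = -8115120 /341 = -23798.01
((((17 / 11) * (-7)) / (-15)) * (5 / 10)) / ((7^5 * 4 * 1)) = 17 / 3169320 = 0.00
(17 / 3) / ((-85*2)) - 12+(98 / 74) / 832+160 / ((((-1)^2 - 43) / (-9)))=71931961 / 3232320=22.25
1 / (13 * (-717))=-1 / 9321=-0.00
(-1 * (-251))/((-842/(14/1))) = -1757/421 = -4.17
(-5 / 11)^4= 625 / 14641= 0.04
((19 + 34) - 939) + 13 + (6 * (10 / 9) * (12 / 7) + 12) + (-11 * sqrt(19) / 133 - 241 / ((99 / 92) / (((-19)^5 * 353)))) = 135658065037435 / 693 - 11 * sqrt(19) / 133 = 195754783603.44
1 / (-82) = -0.01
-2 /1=-2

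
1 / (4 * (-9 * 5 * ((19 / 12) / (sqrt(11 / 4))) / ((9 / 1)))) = -3 * sqrt(11) / 190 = -0.05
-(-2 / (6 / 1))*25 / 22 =25 / 66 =0.38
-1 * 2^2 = -4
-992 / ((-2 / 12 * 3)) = 1984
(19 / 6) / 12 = 19 / 72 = 0.26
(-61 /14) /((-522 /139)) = 8479 /7308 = 1.16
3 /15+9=46 /5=9.20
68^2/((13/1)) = 4624/13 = 355.69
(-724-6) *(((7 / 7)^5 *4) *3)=-8760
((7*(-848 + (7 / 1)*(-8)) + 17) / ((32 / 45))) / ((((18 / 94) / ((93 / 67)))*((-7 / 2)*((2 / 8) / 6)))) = 413780715 / 938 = 441130.83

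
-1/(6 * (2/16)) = -4/3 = -1.33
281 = 281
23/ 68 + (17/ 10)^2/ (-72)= 36487/ 122400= 0.30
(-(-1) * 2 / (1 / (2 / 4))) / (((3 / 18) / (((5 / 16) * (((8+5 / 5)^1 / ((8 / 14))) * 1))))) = 945 / 32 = 29.53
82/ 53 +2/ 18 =791/ 477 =1.66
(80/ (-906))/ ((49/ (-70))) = 400/ 3171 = 0.13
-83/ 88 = -0.94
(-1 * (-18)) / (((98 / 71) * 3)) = 213 / 49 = 4.35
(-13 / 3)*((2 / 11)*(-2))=52 / 33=1.58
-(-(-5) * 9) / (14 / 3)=-135 / 14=-9.64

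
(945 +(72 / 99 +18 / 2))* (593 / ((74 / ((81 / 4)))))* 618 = 77936376447 / 814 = 95744934.21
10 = 10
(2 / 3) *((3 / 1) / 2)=1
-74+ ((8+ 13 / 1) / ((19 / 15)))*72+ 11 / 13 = 276771 / 247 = 1120.53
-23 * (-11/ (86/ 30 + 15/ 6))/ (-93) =-110/ 217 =-0.51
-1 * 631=-631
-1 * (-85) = 85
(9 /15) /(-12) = -1 /20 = -0.05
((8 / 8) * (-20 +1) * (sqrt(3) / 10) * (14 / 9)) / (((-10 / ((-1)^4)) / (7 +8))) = 133 * sqrt(3) / 30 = 7.68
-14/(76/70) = -245/19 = -12.89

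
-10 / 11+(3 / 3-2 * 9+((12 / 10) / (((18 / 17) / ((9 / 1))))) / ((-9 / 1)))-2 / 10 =-635 / 33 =-19.24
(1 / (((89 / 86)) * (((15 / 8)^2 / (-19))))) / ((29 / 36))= -418304 / 64525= -6.48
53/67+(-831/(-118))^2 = 47005559/932908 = 50.39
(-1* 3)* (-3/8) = 1.12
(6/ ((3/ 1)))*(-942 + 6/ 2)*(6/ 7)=-1609.71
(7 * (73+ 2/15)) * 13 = 6655.13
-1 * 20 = -20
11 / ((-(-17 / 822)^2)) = -7432524 / 289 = -25718.08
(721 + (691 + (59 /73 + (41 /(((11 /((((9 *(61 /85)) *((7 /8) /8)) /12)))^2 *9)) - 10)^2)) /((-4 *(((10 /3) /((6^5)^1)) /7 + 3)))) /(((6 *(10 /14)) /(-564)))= -3162231612528619428252771107620129 /36684689960345288258355200000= -86200.31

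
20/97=0.21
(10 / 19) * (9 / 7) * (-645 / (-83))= 58050 / 11039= 5.26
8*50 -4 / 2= 398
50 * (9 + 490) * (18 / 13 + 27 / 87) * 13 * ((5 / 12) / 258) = 4428625 / 4988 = 887.86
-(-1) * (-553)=-553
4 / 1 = 4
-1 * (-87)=87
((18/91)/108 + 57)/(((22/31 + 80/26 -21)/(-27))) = 8683317/97118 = 89.41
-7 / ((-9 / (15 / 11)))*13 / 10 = 91 / 66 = 1.38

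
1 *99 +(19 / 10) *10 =118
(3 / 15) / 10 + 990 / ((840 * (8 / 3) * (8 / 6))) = 7873 / 22400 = 0.35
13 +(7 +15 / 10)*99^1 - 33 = 1643 / 2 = 821.50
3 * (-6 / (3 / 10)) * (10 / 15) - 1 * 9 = -49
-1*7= -7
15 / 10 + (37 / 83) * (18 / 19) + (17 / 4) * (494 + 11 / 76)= 53038609 / 25232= 2102.04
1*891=891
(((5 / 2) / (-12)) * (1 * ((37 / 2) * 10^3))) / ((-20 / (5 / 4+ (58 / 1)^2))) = 20752375 / 32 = 648511.72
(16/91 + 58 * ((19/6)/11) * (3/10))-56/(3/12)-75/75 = -219.82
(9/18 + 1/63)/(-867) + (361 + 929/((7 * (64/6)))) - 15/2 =639618673/1747872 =365.94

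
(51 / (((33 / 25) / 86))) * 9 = 328950 / 11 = 29904.55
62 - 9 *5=17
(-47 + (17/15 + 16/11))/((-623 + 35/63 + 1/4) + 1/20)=43968/615923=0.07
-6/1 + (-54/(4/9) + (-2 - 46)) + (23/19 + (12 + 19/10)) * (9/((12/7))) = -73089/760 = -96.17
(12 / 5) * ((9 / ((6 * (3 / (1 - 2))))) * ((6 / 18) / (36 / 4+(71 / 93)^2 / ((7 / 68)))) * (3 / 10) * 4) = -726516 / 22191875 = -0.03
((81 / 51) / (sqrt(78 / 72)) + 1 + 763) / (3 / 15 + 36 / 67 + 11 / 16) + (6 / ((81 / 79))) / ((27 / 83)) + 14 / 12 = 289440 *sqrt(39) / 1687777 + 6183862093 / 11134746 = 556.44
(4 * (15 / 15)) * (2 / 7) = 8 / 7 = 1.14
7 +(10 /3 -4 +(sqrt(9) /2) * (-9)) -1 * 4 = -67 /6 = -11.17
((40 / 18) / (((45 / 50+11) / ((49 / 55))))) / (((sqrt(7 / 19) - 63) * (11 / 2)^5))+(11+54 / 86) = 40551915240420 / 3487464868063 - 320 * sqrt(133) / 729934507269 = 11.63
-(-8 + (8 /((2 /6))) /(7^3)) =2720 /343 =7.93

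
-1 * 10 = -10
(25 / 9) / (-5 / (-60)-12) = -0.23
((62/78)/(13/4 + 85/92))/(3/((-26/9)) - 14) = -31/2448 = -0.01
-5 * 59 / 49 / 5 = -59 / 49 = -1.20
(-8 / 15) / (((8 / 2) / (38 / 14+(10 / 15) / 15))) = -1738 / 4725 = -0.37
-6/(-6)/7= 1/7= 0.14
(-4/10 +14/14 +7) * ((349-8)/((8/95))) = 123101/4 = 30775.25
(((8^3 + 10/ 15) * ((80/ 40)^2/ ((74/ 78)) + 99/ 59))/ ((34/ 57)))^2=35343901112069169/ 1377226321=25663103.13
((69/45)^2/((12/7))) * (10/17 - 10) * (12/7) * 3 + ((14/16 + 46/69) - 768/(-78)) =-486169/8840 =-55.00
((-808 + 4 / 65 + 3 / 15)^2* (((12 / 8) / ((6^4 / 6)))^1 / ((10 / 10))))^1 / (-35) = -129.45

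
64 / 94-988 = -987.32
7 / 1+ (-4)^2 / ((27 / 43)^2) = 34687 / 729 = 47.58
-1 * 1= -1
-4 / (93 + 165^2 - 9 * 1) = -4 / 27309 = -0.00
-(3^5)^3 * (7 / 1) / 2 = -100442349 / 2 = -50221174.50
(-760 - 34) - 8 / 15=-11918 / 15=-794.53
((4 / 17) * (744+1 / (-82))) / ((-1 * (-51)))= 122014 / 35547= 3.43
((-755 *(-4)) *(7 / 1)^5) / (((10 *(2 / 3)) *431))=17664.90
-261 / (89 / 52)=-152.49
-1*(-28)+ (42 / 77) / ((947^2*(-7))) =1933520198 / 69054293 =28.00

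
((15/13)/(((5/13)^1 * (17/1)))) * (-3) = -9/17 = -0.53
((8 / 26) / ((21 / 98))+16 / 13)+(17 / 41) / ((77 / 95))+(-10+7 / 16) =-967447 / 151536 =-6.38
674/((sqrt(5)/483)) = 145586.81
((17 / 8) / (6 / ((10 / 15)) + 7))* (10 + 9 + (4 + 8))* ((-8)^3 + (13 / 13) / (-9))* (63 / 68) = -1000153 / 512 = -1953.42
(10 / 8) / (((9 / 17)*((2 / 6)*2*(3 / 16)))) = 170 / 9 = 18.89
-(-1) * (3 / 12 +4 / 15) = 31 / 60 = 0.52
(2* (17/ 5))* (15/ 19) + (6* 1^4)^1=11.37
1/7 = 0.14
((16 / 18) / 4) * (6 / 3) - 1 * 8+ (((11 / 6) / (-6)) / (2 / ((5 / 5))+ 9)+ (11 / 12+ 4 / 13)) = -248 / 39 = -6.36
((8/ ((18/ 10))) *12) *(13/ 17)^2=27040/ 867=31.19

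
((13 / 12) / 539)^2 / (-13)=-13 / 41835024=-0.00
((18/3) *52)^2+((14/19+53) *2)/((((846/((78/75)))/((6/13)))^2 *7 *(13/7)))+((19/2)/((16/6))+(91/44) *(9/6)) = 97350.66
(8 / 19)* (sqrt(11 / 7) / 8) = sqrt(77) / 133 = 0.07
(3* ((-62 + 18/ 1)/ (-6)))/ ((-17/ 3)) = -66/ 17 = -3.88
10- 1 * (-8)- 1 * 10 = 8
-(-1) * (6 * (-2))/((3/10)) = -40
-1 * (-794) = 794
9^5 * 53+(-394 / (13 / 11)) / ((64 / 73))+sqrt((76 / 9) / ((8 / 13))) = 3129220.44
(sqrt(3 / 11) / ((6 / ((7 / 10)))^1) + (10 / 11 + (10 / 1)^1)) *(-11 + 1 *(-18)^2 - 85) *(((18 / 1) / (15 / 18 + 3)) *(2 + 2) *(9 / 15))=172368 *sqrt(33) / 6325 + 7091712 / 253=28187.03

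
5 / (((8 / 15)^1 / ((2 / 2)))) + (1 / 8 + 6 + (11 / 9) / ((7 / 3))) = 673 / 42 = 16.02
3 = 3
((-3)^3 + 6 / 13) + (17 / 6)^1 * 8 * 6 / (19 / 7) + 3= 6562 / 247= 26.57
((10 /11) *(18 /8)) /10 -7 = -299 /44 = -6.80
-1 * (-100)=100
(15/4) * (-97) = -1455/4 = -363.75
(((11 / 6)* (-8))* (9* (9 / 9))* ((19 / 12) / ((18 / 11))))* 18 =-2299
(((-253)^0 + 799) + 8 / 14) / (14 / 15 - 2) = -21015 / 28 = -750.54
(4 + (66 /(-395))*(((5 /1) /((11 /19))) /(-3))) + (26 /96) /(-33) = 559709 /125136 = 4.47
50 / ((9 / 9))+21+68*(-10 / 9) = -4.56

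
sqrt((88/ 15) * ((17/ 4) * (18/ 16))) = sqrt(2805)/ 10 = 5.30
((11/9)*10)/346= 55/1557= 0.04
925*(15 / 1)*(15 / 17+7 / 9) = 1174750 / 51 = 23034.31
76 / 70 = 38 / 35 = 1.09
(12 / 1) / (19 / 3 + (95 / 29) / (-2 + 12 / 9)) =2088 / 247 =8.45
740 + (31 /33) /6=146551 /198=740.16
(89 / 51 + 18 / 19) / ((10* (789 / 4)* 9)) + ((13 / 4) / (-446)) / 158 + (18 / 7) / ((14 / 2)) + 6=3025708072587019 / 475183455158160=6.37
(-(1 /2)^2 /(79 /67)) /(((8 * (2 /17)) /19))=-21641 /5056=-4.28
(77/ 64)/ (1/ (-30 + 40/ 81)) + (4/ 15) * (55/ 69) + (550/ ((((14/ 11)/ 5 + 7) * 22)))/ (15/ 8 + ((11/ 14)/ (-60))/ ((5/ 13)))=-73162998271/ 2189516832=-33.42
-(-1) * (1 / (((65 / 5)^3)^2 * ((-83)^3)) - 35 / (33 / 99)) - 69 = -480223754956843 / 2759906637683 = -174.00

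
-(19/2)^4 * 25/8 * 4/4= -3258025/128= -25453.32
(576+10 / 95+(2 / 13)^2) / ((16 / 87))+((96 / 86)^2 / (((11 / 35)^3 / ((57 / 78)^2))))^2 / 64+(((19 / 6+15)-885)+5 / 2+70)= 2345.55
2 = 2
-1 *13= -13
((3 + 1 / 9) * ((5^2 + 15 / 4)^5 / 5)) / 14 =4022714375 / 4608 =872984.89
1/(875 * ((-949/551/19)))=-10469/830375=-0.01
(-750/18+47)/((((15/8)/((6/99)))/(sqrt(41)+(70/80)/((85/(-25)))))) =-224/5049+256 * sqrt(41)/1485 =1.06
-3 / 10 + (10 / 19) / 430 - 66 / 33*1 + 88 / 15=87449 / 24510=3.57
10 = 10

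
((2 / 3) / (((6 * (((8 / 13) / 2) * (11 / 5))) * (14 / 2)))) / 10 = 13 / 5544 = 0.00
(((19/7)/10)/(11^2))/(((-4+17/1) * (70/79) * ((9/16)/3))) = 6004/5780775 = 0.00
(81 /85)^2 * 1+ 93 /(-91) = -74874 /657475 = -0.11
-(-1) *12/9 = 4/3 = 1.33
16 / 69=0.23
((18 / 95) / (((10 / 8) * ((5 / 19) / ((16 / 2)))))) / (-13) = -576 / 1625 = -0.35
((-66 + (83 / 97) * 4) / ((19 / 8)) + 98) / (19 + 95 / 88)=3873584 / 1085527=3.57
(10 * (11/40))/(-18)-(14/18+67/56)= -134/63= -2.13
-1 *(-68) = 68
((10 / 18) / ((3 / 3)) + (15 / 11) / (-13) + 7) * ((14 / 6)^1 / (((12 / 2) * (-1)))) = -67123 / 23166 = -2.90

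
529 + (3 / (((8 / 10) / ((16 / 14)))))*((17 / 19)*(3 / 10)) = 70510 / 133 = 530.15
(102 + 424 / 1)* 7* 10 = 36820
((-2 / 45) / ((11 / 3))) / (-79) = 2 / 13035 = 0.00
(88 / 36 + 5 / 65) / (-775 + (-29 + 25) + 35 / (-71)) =-20945 / 6475248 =-0.00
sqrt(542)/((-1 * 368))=-sqrt(542)/368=-0.06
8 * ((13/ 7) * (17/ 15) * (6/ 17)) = 208/ 35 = 5.94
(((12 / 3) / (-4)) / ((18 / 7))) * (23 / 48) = -161 / 864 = -0.19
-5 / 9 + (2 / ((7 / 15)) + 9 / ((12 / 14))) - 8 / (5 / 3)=5941 / 630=9.43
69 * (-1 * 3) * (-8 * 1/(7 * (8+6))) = 828/49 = 16.90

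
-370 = -370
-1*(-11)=11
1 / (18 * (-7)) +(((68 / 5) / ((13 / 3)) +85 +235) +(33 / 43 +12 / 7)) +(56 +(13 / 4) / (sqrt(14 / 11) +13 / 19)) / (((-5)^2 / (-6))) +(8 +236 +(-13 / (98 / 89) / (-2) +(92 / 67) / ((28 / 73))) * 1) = 565.22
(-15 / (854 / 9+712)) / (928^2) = -135 / 6253918208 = -0.00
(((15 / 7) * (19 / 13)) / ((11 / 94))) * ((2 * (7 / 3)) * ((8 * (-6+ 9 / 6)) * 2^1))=-1285920 / 143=-8992.45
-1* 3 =-3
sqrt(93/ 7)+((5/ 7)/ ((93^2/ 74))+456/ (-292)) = -6874892/ 4419639+sqrt(651)/ 7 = 2.09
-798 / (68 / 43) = -17157 / 34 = -504.62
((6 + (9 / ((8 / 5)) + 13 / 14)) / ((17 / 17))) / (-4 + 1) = -703 / 168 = -4.18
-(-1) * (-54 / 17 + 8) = 82 / 17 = 4.82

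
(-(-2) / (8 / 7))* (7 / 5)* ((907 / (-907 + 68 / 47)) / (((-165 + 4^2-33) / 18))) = 298403 / 1229540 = 0.24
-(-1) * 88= 88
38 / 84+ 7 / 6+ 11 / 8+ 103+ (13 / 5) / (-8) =44381 / 420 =105.67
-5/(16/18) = -45/8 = -5.62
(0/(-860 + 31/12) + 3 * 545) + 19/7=11464/7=1637.71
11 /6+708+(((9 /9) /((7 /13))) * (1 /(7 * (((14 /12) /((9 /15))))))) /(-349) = 2549159161 /3591210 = 709.83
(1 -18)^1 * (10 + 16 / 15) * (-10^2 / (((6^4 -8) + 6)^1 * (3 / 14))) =395080 / 5823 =67.85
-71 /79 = -0.90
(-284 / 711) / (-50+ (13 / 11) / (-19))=59356 / 7439193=0.01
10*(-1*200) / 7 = -2000 / 7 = -285.71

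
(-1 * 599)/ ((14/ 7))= -599/ 2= -299.50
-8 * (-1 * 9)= 72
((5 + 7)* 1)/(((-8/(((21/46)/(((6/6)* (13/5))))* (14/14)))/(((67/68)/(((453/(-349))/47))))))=115395105/12280528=9.40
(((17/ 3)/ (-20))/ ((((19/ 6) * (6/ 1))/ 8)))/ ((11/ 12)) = -136/ 1045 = -0.13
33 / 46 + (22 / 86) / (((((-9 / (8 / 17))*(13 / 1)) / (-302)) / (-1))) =1599895 / 3934242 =0.41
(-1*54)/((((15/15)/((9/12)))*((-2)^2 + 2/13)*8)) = -39/32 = -1.22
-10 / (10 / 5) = -5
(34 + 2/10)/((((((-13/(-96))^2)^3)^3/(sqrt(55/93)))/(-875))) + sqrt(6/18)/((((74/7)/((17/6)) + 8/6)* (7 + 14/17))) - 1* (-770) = -4784043270341896835607421997024909721600* sqrt(5115)/3486117615510679186999 + 289* sqrt(3)/34352 + 770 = -98146740881666325938.96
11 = 11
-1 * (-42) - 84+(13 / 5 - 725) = -3822 / 5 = -764.40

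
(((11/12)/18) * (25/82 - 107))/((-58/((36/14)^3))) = 2598453/1631308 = 1.59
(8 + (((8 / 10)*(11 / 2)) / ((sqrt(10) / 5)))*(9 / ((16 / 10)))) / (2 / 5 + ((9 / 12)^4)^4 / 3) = 171798691840 / 8661679127 + 265751101440*sqrt(10) / 8661679127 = 116.86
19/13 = 1.46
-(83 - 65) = -18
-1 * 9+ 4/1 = -5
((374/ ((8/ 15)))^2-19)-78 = 7866473/ 16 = 491654.56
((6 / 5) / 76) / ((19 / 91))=273 / 3610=0.08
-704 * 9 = -6336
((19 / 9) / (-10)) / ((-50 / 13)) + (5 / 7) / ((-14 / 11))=-0.51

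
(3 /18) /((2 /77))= 77 /12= 6.42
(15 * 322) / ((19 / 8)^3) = 360.54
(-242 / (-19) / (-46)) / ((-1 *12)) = 0.02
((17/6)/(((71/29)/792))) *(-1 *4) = -260304/71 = -3666.25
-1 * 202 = -202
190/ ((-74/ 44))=-4180/ 37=-112.97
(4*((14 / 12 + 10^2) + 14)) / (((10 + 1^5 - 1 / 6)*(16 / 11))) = 7601 / 260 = 29.23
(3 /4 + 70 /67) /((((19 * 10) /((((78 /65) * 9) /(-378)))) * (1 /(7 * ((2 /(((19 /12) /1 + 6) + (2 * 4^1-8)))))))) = -111 /222775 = -0.00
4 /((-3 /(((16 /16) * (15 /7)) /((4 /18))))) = -90 /7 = -12.86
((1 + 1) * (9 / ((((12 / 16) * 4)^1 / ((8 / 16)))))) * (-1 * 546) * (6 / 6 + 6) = -11466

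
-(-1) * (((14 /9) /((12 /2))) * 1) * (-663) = -1547 /9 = -171.89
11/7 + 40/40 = 18/7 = 2.57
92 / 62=46 / 31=1.48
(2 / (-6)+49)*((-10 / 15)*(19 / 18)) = -2774 / 81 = -34.25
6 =6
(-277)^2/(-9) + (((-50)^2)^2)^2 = 351562499923271/9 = 39062499991474.56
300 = 300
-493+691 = 198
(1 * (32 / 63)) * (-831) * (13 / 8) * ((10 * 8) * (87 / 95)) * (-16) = 106935296 / 133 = 804024.78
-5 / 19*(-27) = 135 / 19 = 7.11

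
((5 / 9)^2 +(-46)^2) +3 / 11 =1885874 / 891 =2116.58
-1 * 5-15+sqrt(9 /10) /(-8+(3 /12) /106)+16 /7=-124 /7-636 * sqrt(10) /16955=-17.83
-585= -585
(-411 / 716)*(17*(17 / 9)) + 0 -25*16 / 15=-32291 / 716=-45.10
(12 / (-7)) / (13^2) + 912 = 1078884 / 1183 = 911.99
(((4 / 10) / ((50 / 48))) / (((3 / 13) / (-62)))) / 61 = -12896 / 7625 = -1.69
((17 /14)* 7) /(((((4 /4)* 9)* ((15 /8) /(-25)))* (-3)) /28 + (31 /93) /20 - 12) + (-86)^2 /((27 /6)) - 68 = 567240740 /360189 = 1574.84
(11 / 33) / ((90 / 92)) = 46 / 135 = 0.34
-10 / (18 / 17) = -85 / 9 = -9.44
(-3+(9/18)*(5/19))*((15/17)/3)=-545/646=-0.84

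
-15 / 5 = -3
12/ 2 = 6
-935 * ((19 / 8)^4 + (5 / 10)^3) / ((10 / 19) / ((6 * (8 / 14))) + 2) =-6972744735 / 502784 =-13868.27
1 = 1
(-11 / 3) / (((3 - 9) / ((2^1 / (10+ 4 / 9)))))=11 / 94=0.12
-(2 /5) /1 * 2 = -0.80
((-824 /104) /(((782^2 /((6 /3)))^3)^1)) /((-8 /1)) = 103 /2972924435697915712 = 0.00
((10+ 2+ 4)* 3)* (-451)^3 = -4403224848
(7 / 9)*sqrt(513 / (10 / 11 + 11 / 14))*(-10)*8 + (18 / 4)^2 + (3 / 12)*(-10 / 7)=557 / 28 - 560*sqrt(254562) / 261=-1062.65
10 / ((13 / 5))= 50 / 13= 3.85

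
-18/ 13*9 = -162/ 13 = -12.46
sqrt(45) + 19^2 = 3*sqrt(5) + 361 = 367.71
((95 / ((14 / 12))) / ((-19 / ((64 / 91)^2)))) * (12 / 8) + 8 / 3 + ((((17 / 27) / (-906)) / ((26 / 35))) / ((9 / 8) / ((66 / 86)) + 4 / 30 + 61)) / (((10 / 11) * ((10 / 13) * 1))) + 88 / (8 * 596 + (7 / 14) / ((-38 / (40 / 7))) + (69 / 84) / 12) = -588045549792373665589 / 1188839022506301641202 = -0.49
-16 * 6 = -96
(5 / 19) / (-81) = -5 / 1539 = -0.00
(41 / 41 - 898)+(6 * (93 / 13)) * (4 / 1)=-725.31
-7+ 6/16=-53/8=-6.62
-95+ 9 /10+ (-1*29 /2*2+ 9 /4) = -2417 /20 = -120.85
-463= -463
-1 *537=-537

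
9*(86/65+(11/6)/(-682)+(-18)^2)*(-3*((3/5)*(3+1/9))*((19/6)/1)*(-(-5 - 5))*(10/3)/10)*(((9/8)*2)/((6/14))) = -7323475957/8060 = -908619.85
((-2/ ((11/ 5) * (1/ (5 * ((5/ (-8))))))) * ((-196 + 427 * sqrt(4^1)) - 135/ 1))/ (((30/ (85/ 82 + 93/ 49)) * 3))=154167325/ 3182256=48.45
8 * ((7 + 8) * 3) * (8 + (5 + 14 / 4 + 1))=6300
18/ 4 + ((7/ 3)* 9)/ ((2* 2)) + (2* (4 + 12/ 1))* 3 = 423/ 4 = 105.75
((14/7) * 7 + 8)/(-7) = -22/7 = -3.14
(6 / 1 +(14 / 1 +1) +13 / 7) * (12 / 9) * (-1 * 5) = -3200 / 21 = -152.38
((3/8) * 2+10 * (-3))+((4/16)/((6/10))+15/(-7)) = -1301/42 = -30.98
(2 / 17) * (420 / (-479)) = -840 / 8143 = -0.10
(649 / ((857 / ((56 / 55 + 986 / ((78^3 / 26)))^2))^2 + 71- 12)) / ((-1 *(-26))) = 54440971060245865187144569 / 1212142598107721436341064536254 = 0.00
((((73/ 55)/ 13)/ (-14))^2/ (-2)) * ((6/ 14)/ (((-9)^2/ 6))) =-5329/ 6312606300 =-0.00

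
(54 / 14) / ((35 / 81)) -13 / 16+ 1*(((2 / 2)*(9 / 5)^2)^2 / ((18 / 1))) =8.70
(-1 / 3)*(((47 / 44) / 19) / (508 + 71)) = -47 / 1452132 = -0.00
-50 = -50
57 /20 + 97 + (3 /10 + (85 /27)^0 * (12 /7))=14261 /140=101.86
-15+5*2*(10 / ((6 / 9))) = 135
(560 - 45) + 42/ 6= 522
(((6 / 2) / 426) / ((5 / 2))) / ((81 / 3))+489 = 4687066 / 9585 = 489.00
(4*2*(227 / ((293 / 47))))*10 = 853520 / 293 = 2913.04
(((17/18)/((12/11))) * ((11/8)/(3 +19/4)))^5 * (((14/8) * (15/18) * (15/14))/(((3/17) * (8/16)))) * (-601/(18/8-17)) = 9406647299233747909225/152486173125154468528128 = 0.06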